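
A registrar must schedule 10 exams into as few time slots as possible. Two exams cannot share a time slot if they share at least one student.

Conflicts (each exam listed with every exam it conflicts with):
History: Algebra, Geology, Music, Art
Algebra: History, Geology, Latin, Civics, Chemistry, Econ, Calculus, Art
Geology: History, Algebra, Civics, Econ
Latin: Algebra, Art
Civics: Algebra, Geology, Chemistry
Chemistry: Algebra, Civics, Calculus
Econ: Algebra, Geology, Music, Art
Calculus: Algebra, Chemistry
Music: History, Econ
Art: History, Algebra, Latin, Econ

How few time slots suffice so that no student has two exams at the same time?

3

Algebra, Latin, Art all conflict with each other, so at least 3 time slots are needed.
3 time slots suffice: History=2, Algebra=1, Geology=3, Latin=2, Civics=2, Chemistry=3, Econ=2, Calculus=2, Music=1, Art=3. Each listed conflict is separated.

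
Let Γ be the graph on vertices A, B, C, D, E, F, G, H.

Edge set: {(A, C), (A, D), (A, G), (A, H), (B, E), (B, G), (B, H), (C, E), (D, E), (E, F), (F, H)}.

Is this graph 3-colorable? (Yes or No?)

The chromatic number is 3. The cycle E-B-G-A-C-E has odd length 5, so it cannot be 2-colored; at least 3 colors are needed.
3 colors suffice: color 1 → {A, E}; color 2 → {B, C, D, F}; color 3 → {G, H}.
That is already a proper 3-coloring.

Yes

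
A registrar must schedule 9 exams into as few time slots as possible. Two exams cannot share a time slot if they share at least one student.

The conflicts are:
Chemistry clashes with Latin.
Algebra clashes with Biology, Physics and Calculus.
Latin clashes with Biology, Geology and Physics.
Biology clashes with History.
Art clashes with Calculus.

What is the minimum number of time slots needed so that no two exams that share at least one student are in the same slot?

2

Art and Calculus conflict, so at least 2 time slots are needed.
2 time slots suffice: Chemistry=2, Algebra=1, Latin=1, Biology=2, Geology=2, History=1, Art=1, Physics=2, Calculus=2. Each listed conflict is separated.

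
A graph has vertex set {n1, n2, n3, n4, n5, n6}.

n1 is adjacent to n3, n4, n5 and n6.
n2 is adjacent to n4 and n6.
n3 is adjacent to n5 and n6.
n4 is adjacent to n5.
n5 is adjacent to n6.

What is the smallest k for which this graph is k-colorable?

4

n1, n3, n5, n6 are pairwise adjacent (a clique of size 4), so at least 4 colors are needed.
4 colors suffice: color 1 → {n2, n5}; color 2 → {n1}; color 3 → {n4, n6}; color 4 → {n3}. Each edge has distinct colors on its endpoints.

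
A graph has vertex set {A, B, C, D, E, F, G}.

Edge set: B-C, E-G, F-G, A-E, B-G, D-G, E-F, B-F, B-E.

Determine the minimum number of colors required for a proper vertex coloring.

4

B, E, F, G form a clique, so at least 4 colors are needed.
4 colors suffice: color red → {C, D, E}; color blue → {A, B}; color green → {G}; color yellow → {F}. No two adjacent vertices share a color.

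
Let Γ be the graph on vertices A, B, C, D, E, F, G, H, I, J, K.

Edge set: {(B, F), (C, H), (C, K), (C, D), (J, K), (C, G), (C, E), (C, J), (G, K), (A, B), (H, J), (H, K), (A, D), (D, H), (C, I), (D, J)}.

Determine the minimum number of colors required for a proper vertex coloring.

4

C, D, H, J are pairwise adjacent (a clique of size 4), so at least 4 colors are needed.
4 colors suffice: color red → {A, C, F}; color blue → {B, D, E, I, K}; color green → {G, J}; color yellow → {H}. Every edge joins two different colors.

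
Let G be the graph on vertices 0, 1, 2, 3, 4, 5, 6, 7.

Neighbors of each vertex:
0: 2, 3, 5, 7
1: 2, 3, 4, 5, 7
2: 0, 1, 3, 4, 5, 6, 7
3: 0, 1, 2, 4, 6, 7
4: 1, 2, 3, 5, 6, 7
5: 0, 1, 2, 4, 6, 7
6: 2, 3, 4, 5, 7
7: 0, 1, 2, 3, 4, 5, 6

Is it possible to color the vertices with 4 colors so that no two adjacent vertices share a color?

No

1, 2, 3, 4, 7 are pairwise adjacent (a clique of size 5), so at least 5 colors are needed.
So 4 colors are not enough.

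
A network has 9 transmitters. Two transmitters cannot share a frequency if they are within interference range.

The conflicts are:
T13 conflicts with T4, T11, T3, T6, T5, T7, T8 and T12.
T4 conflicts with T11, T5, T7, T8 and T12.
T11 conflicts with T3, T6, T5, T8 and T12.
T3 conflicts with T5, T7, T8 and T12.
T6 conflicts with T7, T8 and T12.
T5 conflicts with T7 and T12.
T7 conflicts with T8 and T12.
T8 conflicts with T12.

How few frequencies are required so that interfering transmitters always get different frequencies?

T13, T11, T3, T8, T12 are mutually in conflict, so at least 5 frequencies are needed.
5 frequencies suffice: frequency 1 → {T12}; frequency 2 → {T13}; frequency 3 → {T5, T8}; frequency 4 → {T11, T7}; frequency 5 → {T4, T3, T6}. Every pair that conflicts lands in different frequencies.

5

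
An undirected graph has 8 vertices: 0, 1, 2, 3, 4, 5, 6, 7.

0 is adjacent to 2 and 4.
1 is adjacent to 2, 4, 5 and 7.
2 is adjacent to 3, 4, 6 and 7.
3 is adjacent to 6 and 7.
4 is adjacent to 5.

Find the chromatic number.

3

2, 3, 7 are mutually adjacent, so at least 3 colors are needed.
3 colors suffice: color red → {2, 5}; color blue → {0, 1, 3}; color green → {4, 6, 7}. Each edge has distinct colors on its endpoints.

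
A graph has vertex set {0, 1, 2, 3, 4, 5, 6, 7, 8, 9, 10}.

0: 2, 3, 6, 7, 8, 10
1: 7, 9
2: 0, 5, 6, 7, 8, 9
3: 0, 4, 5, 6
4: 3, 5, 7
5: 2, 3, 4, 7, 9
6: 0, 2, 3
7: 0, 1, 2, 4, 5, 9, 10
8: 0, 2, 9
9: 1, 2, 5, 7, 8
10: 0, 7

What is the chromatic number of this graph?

4

2, 5, 7, 9 are mutually adjacent (a clique of size 4), so at least 4 colors are needed.
4 colors suffice: color red → {3, 7, 8}; color blue → {0, 1, 5}; color green → {2, 4, 10}; color yellow → {6, 9}. Every edge joins two different colors.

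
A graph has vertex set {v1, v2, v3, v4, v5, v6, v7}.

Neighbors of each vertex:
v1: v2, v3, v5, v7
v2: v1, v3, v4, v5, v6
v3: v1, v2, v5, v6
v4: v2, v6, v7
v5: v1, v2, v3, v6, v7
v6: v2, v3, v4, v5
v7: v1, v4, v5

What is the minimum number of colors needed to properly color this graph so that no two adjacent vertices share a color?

4

v1, v2, v3, v5 form a clique, so at least 4 colors are needed.
One proper 4-coloring: v1=3, v2=1, v3=4, v4=2, v5=2, v6=3, v7=1. No two adjacent vertices share a color.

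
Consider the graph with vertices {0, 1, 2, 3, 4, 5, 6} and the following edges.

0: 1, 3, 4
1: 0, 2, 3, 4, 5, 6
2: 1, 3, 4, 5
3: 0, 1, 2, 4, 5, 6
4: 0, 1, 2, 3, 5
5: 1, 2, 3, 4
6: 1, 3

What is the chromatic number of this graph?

1, 2, 3, 4, 5 form a clique, so at least 5 colors are needed.
5 colors suffice: color red → {1}; color blue → {3}; color green → {4, 6}; color yellow → {0, 5}; color purple → {2}. Every edge joins two different colors.

5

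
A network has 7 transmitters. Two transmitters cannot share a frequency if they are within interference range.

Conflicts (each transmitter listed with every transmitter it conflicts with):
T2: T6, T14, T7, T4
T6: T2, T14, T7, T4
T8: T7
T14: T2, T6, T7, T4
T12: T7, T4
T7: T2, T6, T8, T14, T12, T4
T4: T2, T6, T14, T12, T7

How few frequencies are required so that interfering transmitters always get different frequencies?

T2, T6, T14, T7, T4 all conflict with each other, so at least 5 frequencies are needed.
5 frequencies suffice: frequency 1 → {T7}; frequency 2 → {T8, T4}; frequency 3 → {T14, T12}; frequency 4 → {T6}; frequency 5 → {T2}. Every pair that conflicts lands in different frequencies.

5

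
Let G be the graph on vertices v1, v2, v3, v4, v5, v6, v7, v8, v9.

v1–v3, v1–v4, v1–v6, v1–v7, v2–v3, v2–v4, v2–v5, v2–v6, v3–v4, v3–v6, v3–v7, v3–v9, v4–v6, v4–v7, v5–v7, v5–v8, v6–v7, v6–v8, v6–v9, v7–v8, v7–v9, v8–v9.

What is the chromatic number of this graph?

v1, v3, v4, v6, v7 are mutually adjacent (a clique of size 5), so at least 5 colors are needed.
A valid assignment using 5 colors: v1=P, v2=B, v3=G, v4=Y, v5=R, v6=R, v7=B, v8=G, v9=Y. No two adjacent vertices share a color.

5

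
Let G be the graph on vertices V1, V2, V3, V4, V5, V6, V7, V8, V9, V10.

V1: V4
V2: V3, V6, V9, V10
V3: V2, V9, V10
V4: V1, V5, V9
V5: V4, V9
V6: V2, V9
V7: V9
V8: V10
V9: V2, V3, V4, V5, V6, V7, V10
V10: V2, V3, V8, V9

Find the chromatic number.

V2, V3, V9, V10 form a clique, so at least 4 colors are needed.
4 colors suffice: color R → {V1, V8, V9}; color B → {V2, V4, V7}; color G → {V5, V6, V10}; color Y → {V3}. No two adjacent vertices share a color.

4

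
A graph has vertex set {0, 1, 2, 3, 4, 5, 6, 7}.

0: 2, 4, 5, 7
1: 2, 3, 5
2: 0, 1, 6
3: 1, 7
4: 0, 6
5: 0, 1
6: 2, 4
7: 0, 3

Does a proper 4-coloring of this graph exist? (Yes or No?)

Yes

The chromatic number is 3. The cycle 7-3-1-5-0-7 has odd length 5, so it cannot be 2-colored; at least 3 colors are needed.
A valid assignment using 3 colors: 0=a, 1=a, 2=b, 3=c, 4=b, 5=b, 6=a, 7=b.
Since 4 ≥ 3, a proper 4-coloring certainly exists.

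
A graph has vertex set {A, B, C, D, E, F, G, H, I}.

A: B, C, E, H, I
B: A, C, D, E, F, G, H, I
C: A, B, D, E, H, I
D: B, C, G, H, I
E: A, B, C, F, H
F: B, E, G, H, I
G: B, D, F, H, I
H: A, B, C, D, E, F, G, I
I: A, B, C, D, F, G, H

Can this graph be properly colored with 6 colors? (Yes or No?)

Yes

The chromatic number is 5. B, F, G, H, I are pairwise adjacent (a clique of size 5), so at least 5 colors are needed.
5 colors suffice: color 1 → {H}; color 2 → {B}; color 3 → {E, I}; color 4 → {C, G}; color 5 → {A, D, F}.
Since 6 ≥ 5, a proper 6-coloring certainly exists.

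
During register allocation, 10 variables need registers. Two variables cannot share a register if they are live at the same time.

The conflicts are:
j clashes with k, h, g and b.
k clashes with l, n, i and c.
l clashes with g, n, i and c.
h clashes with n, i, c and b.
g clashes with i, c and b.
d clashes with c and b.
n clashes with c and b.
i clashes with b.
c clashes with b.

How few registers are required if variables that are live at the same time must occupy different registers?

k, l, n, c pairwise conflict, so at least 4 registers are needed.
A valid assignment using 4 registers: j=2, k=3, l=1, h=3, g=3, d=3, n=4, i=2, c=2, b=1. No two conflicting variables share a register.

4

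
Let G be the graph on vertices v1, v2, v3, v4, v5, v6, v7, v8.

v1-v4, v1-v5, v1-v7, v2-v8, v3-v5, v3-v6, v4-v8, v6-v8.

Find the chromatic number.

v3 and v6 are adjacent, so at least 2 colors are needed.
2 colors suffice: color 1 → {v1, v3, v8}; color 2 → {v2, v4, v5, v6, v7}. Each edge has distinct colors on its endpoints.

2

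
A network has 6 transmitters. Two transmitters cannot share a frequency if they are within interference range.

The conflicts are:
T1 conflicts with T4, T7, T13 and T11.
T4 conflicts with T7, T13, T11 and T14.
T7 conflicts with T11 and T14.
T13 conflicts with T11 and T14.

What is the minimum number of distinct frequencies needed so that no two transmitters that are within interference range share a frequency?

T1, T4, T13, T11 pairwise conflict, so at least 4 frequencies are needed.
Using 4 frequencies: T1=2, T4=1, T7=4, T13=4, T11=3, T14=2. Every pair that conflicts lands in different frequencies.

4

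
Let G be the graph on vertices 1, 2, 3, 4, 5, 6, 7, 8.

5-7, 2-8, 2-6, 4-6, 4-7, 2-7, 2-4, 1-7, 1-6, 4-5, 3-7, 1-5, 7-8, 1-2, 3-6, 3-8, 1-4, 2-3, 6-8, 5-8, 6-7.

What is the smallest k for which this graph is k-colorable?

1, 2, 4, 6, 7 form a clique, so at least 5 colors are needed.
5 colors suffice: color a → {7}; color b → {2, 5}; color c → {6}; color d → {1, 8}; color e → {3, 4}. No two adjacent vertices share a color.

5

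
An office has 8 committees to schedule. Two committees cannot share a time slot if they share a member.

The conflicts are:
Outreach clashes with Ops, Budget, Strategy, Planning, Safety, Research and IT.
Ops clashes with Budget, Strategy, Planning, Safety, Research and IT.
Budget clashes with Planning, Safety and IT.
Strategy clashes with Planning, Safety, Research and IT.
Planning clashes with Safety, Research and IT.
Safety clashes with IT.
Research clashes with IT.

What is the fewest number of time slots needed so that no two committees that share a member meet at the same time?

6

Outreach, Ops, Budget, Planning, Safety, IT are mutually in conflict, so at least 6 time slots are needed.
A valid assignment using 6 time slots: Outreach=1, Ops=4, Budget=6, Strategy=6, Planning=3, Safety=5, Research=5, IT=2. Every pair that conflicts lands in different time slots.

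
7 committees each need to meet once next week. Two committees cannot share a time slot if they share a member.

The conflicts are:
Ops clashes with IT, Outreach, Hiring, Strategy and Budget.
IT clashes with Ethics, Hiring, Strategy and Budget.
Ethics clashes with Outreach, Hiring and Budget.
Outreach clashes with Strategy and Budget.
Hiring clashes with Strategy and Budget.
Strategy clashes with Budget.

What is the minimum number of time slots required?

5

Ops, IT, Hiring, Strategy, Budget all conflict with each other, so at least 5 time slots are needed.
5 time slots suffice: time slot 1 → {Budget}; time slot 2 → {Outreach, Hiring}; time slot 3 → {Ops, Ethics}; time slot 4 → {IT}; time slot 5 → {Strategy}. Every pair that conflicts lands in different time slots.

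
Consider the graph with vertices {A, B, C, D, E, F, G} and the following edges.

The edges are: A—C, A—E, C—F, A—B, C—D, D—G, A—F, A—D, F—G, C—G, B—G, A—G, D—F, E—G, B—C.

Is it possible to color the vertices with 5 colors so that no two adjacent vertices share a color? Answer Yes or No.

Yes

The chromatic number is 5. A, C, D, F, G form a clique, so at least 5 colors are needed.
5 colors suffice: color red → {G}; color blue → {A}; color green → {C, E}; color yellow → {B, D}; color purple → {F}.
That is already a proper 5-coloring.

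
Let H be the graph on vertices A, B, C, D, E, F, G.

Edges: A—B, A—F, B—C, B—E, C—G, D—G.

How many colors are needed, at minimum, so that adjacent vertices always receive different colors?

2

A and B are adjacent, so at least 2 colors are needed.
One proper 2-coloring: A=blue, B=red, C=blue, D=blue, E=blue, F=red, G=red. No two adjacent vertices share a color.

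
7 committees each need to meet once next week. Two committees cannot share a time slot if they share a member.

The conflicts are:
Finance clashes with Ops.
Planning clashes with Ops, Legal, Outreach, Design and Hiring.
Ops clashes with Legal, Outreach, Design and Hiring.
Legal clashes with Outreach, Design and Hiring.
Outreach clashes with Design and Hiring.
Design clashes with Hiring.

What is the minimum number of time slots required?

Planning, Ops, Legal, Outreach, Design, Hiring pairwise conflict, so at least 6 time slots are needed.
6 time slots suffice: time slot 1 → {Ops}; time slot 2 → {Finance, Planning}; time slot 3 → {Outreach}; time slot 4 → {Hiring}; time slot 5 → {Legal}; time slot 6 → {Design}. No two conflicting committees share a time slot.

6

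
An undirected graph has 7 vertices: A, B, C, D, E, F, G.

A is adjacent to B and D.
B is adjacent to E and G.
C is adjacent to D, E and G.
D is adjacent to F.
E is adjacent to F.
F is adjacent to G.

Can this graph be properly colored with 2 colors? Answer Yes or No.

No

The cycle D-A-B-G-F-D has odd length 5, so it cannot be 2-colored; at least 3 colors are needed.
So 2 colors are not enough.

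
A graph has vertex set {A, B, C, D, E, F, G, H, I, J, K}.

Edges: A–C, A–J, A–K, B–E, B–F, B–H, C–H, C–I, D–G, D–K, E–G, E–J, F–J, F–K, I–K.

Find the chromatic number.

B and F are adjacent, so at least 2 colors are needed.
2 colors suffice: color 1 → {B, C, G, J, K}; color 2 → {A, D, E, F, H, I}. Each edge has distinct colors on its endpoints.

2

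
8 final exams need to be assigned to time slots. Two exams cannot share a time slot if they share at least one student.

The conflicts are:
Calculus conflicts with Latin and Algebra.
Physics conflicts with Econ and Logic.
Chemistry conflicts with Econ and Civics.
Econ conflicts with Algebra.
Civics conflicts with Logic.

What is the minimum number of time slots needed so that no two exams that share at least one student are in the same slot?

3

The cycle Logic-Physics-Econ-Chemistry-Civics-Logic has odd length 5, so it cannot be 2-colored; at least 3 time slots are needed.
3 time slots suffice: time slot 1 → {Calculus, Econ, Civics}; time slot 2 → {Physics, Chemistry, Latin, Algebra}; time slot 3 → {Logic}. No two conflicting exams share a time slot.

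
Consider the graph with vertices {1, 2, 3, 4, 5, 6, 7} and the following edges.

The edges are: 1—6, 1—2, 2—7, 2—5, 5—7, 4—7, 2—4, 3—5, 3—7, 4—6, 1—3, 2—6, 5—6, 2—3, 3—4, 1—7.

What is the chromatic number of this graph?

1, 2, 3, 7 are mutually adjacent (a clique of size 4), so at least 4 colors are needed.
4 colors suffice: color a → {2}; color b → {6, 7}; color c → {3}; color d → {1, 4, 5}. No two adjacent vertices share a color.

4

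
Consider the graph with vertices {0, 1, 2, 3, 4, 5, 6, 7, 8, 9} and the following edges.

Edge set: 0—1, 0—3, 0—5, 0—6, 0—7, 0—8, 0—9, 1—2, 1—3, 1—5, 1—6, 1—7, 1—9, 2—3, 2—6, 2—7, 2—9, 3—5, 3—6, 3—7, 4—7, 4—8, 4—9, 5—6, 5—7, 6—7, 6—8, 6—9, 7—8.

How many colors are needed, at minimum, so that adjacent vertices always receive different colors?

0, 1, 3, 5, 6, 7 form a clique, so at least 6 colors are needed.
6 colors suffice: 0=c, 1=d, 2=c, 3=e, 4=b, 5=f, 6=b, 7=a, 8=d, 9=a. No two adjacent vertices share a color.

6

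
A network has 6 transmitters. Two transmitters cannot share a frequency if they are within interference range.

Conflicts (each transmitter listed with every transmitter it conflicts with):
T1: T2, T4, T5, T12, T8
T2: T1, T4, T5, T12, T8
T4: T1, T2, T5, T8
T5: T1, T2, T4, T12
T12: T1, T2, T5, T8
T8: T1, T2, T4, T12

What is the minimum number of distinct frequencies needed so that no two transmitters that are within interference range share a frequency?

T1, T2, T12, T8 all conflict with each other, so at least 4 frequencies are needed.
4 frequencies suffice: T1=1, T2=2, T4=4, T5=3, T12=4, T8=3. Every pair that conflicts lands in different frequencies.

4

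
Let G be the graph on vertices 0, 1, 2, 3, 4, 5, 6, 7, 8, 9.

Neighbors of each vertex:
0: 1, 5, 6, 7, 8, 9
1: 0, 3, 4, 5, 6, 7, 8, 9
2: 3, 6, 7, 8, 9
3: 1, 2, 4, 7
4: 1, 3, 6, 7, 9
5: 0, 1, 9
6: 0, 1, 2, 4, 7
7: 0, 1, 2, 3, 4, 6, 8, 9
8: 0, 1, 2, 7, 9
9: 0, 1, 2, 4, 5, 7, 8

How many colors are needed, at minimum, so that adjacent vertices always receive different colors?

5

0, 1, 7, 8, 9 are mutually adjacent (a clique of size 5), so at least 5 colors are needed.
5 colors suffice: color red → {1, 2}; color blue → {5, 7}; color green → {3, 6, 9}; color yellow → {0, 4}; color purple → {8}. Every edge joins two different colors.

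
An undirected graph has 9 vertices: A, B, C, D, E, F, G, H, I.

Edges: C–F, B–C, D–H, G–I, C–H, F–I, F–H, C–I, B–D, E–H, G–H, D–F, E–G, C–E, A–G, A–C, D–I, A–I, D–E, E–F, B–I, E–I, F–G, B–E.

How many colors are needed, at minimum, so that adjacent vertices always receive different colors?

E, F, G, H are mutually adjacent (a clique of size 4), so at least 4 colors are needed.
4 colors suffice: color 1 → {A, E}; color 2 → {H, I}; color 3 → {B, F}; color 4 → {C, D, G}. No two adjacent vertices share a color.

4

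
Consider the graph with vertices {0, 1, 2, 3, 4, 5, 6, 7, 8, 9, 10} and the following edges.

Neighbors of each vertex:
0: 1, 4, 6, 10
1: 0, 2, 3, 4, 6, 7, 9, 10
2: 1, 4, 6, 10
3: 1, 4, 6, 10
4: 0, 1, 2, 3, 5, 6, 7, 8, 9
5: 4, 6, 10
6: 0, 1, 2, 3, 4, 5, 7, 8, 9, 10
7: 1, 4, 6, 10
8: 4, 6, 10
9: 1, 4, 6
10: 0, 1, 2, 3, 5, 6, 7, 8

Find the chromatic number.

4

1, 2, 4, 6 are mutually adjacent (a clique of size 4), so at least 4 colors are needed.
4 colors suffice: 0=d, 1=c, 2=d, 3=d, 4=b, 5=c, 6=a, 7=d, 8=c, 9=d, 10=b. Each edge has distinct colors on its endpoints.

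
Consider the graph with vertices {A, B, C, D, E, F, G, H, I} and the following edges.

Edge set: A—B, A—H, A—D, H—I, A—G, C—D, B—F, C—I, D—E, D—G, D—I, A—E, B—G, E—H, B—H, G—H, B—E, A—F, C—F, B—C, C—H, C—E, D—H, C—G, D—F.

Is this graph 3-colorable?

B, C, E, H are mutually adjacent (a clique of size 4), so at least 4 colors are needed.
So 3 colors are not enough.

No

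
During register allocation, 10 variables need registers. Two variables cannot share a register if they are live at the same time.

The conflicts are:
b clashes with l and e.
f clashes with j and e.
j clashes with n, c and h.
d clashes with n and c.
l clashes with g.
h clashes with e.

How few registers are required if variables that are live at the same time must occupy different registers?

b and e conflict, so at least 2 registers are needed.
A valid assignment using 2 registers: b=2, f=2, j=1, d=1, n=2, l=1, g=2, c=2, h=2, e=1. No two conflicting variables share a register.

2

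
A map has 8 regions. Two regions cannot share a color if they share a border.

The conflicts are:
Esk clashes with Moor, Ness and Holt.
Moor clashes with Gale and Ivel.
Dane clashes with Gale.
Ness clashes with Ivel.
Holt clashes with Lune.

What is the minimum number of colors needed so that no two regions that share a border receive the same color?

Ness and Ivel conflict, so at least 2 colors are needed.
One proper 2-coloring: Esk=2, Moor=1, Dane=1, Gale=2, Ness=1, Holt=1, Ivel=2, Lune=2. Each listed conflict is separated.

2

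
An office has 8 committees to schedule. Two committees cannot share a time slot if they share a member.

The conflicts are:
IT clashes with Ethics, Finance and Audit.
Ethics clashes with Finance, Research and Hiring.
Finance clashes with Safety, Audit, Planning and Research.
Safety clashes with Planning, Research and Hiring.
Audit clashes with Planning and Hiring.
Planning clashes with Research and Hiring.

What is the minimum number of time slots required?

4

Finance, Safety, Planning, Research pairwise conflict, so at least 4 time slots are needed.
4 time slots suffice: time slot 1 → {Finance, Hiring}; time slot 2 → {Ethics, Planning}; time slot 3 → {Audit, Research}; time slot 4 → {IT, Safety}. Every pair that conflicts lands in different time slots.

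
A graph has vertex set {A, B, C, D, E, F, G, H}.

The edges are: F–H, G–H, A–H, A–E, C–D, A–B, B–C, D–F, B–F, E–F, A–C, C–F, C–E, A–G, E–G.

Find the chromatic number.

A, G, H form a triangle, so at least 3 colors are needed.
A valid assignment using 3 colors: A=1, B=3, C=2, D=3, E=3, F=1, G=2, H=3. No two adjacent vertices share a color.

3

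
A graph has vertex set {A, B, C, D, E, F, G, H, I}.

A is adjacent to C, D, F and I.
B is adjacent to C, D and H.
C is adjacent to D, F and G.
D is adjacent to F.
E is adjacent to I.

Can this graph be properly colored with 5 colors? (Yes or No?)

The chromatic number is 4. A, C, D, F form a clique, so at least 4 colors are needed.
A valid assignment using 4 colors: A=3, B=3, C=1, D=2, E=2, F=4, G=2, H=1, I=1.
Since 5 ≥ 4, a proper 5-coloring certainly exists.

Yes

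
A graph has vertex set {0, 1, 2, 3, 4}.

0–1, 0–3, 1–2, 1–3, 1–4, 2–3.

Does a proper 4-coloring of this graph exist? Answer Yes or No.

The chromatic number is 3. 1, 2, 3 form a triangle, so at least 3 colors are needed.
One proper 3-coloring: 0=c, 1=a, 2=c, 3=b, 4=b.
Since 4 ≥ 3, a proper 4-coloring certainly exists.

Yes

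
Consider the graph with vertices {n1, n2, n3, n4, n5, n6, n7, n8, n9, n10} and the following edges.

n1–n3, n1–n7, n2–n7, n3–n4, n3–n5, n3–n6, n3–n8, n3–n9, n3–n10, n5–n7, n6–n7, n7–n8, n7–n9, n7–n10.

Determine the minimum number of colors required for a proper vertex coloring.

n5 and n7 are adjacent, so at least 2 colors are needed.
2 colors suffice: n1=2, n2=2, n3=1, n4=2, n5=2, n6=2, n7=1, n8=2, n9=2, n10=2. Each edge has distinct colors on its endpoints.

2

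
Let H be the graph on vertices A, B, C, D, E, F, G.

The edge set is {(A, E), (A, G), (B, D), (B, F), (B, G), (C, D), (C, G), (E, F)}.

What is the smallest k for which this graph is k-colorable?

3

The cycle A-G-B-F-E-A has odd length 5, so it cannot be 2-colored; at least 3 colors are needed.
3 colors suffice: color red → {B, C, E}; color blue → {D, F, G}; color green → {A}. Each edge has distinct colors on its endpoints.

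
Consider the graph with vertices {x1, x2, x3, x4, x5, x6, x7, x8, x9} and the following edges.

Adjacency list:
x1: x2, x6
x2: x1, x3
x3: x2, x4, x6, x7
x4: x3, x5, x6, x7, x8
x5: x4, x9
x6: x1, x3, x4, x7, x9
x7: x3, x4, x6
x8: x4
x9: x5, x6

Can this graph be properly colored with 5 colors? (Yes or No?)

The chromatic number is 4. x3, x4, x6, x7 form a clique, so at least 4 colors are needed.
One proper 4-coloring: x1=3, x2=1, x3=3, x4=1, x5=2, x6=2, x7=4, x8=2, x9=1.
Since 5 ≥ 4, a proper 5-coloring certainly exists.

Yes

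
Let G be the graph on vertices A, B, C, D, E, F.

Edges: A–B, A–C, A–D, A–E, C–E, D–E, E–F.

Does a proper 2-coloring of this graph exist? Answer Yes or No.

No

A, D, E form a triangle, so at least 3 colors are needed.
So 2 colors are not enough.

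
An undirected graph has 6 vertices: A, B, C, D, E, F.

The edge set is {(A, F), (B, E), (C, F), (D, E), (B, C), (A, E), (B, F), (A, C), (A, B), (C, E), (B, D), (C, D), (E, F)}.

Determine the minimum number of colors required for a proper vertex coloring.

5

A, B, C, E, F are pairwise adjacent (a clique of size 5), so at least 5 colors are needed.
5 colors suffice: A=purple, B=green, C=blue, D=yellow, E=red, F=yellow. No two adjacent vertices share a color.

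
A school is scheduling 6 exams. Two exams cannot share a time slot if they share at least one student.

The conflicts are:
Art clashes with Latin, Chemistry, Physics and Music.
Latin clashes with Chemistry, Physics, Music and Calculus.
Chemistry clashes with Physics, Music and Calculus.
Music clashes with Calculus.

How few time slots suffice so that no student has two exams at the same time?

4

Art, Latin, Chemistry, Music all conflict with each other, so at least 4 time slots are needed.
Using 4 time slots: Art=3, Latin=2, Chemistry=1, Physics=4, Music=4, Calculus=3. Every pair that conflicts lands in different time slots.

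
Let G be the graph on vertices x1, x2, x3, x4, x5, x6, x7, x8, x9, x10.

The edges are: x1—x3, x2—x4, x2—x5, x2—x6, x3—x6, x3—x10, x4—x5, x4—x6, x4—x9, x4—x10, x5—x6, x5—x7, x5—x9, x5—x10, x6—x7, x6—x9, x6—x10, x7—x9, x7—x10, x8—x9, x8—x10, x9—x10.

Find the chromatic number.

5

x5, x6, x7, x9, x10 are mutually adjacent (a clique of size 5), so at least 5 colors are needed.
A valid assignment using 5 colors: x1=1, x2=1, x3=3, x4=5, x5=4, x6=2, x7=5, x8=2, x9=3, x10=1. Each edge has distinct colors on its endpoints.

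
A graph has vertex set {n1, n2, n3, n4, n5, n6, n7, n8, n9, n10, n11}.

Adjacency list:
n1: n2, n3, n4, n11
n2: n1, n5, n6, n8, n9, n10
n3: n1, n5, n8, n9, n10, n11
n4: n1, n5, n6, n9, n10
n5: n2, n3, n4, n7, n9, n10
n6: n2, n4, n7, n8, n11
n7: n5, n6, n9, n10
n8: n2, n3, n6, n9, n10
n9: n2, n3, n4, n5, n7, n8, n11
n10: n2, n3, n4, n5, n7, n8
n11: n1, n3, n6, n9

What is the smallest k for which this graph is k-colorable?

n2, n8, n10 form a triangle, so at least 3 colors are needed.
One proper 3-coloring: n1=1, n2=2, n3=2, n4=2, n5=3, n6=1, n7=2, n8=3, n9=1, n10=1, n11=3. Every edge joins two different colors.

3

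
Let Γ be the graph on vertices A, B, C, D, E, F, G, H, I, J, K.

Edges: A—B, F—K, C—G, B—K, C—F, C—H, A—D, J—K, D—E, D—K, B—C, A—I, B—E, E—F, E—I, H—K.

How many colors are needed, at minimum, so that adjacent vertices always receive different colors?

2

A and D are adjacent, so at least 2 colors are needed.
2 colors suffice: A=1, B=2, C=1, D=2, E=1, F=2, G=2, H=2, I=2, J=2, K=1. Every edge joins two different colors.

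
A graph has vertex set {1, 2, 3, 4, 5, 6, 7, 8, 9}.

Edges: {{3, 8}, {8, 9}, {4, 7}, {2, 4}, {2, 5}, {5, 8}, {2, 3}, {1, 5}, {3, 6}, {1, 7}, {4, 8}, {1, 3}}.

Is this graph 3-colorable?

The chromatic number is 3. The cycle 4-2-3-1-7-4 has odd length 5, so it cannot be 2-colored; at least 3 colors are needed.
One proper 3-coloring: 1=b, 2=b, 3=a, 4=a, 5=a, 6=b, 7=c, 8=b, 9=a.
That is already a proper 3-coloring.

Yes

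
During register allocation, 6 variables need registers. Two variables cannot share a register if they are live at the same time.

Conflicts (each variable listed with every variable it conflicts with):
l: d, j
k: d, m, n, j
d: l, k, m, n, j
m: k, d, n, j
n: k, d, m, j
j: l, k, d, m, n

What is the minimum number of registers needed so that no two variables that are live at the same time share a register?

5

k, d, m, n, j all conflict with each other, so at least 5 registers are needed.
5 registers suffice: register 1 → {j}; register 2 → {d}; register 3 → {l, k}; register 4 → {n}; register 5 → {m}. Every pair that conflicts lands in different registers.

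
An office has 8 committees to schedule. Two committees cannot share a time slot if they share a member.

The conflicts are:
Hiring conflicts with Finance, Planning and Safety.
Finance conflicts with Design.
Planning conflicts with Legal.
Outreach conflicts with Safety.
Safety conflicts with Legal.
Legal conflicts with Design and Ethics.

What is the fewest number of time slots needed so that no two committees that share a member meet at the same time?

3

The cycle Hiring-Safety-Legal-Design-Finance-Hiring has odd length 5, so it cannot be 2-colored; at least 3 time slots are needed.
3 time slots suffice: time slot 1 → {Hiring, Outreach, Legal}; time slot 2 → {Planning, Safety, Design, Ethics}; time slot 3 → {Finance}. No two conflicting committees share a time slot.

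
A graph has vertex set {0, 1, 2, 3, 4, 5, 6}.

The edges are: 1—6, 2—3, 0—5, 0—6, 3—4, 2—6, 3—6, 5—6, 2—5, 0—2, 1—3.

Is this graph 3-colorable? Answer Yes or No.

0, 2, 5, 6 form a clique, so at least 4 colors are needed.
So 3 colors are not enough.

No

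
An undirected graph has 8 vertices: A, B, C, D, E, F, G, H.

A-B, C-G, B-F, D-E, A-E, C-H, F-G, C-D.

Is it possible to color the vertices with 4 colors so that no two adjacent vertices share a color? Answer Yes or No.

The chromatic number is 3. The cycle D-C-G-F-B-A-E-D has odd length 7, so it cannot be 2-colored; at least 3 colors are needed.
3 colors suffice: A=red, B=blue, C=red, D=blue, E=green, F=red, G=blue, H=blue.
Since 4 ≥ 3, a proper 4-coloring certainly exists.

Yes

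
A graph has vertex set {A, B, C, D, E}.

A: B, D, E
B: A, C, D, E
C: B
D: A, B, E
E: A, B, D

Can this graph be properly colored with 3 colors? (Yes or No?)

A, B, D, E are mutually adjacent (a clique of size 4), so at least 4 colors are needed.
So 3 colors are not enough.

No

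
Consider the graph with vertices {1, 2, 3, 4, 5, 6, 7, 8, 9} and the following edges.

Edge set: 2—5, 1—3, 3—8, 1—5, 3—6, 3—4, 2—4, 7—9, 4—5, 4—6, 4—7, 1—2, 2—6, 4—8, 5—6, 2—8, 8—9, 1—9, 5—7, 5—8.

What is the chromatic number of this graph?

4

2, 4, 5, 8 are pairwise adjacent (a clique of size 4), so at least 4 colors are needed.
A valid assignment using 4 colors: 1=a, 2=d, 3=b, 4=a, 5=b, 6=c, 7=c, 8=c, 9=b. No two adjacent vertices share a color.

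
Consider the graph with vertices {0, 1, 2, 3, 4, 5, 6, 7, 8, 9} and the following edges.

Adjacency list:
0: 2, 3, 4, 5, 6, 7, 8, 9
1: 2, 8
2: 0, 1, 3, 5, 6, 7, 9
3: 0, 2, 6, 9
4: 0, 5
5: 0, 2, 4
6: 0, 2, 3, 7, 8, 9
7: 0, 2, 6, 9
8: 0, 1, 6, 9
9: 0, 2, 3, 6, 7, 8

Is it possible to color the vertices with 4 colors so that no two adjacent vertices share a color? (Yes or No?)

0, 2, 6, 7, 9 are mutually adjacent (a clique of size 5), so at least 5 colors are needed.
So 4 colors are not enough.

No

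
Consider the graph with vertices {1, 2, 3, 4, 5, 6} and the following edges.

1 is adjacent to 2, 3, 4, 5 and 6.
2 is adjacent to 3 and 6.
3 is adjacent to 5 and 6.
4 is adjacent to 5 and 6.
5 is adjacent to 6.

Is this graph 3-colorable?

No

1, 3, 5, 6 form a clique, so at least 4 colors are needed.
So 3 colors are not enough.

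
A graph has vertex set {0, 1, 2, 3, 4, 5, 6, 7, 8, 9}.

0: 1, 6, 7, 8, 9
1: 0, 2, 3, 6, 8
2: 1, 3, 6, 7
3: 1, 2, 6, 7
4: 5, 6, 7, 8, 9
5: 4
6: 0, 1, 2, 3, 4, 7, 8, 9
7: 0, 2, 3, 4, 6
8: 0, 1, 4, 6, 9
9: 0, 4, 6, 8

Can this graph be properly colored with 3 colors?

No

0, 6, 8, 9 are pairwise adjacent (a clique of size 4), so at least 4 colors are needed.
So 3 colors are not enough.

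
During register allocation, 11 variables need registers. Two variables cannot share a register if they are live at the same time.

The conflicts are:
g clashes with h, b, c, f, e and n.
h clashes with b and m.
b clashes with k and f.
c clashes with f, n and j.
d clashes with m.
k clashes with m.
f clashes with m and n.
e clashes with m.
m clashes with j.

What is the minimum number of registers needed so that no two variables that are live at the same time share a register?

g, c, f, n all conflict with each other, so at least 4 registers are needed.
4 registers suffice: register 1 → {g, m}; register 2 → {h, d, k, f, e, j}; register 3 → {b, c}; register 4 → {n}. Every pair that conflicts lands in different registers.

4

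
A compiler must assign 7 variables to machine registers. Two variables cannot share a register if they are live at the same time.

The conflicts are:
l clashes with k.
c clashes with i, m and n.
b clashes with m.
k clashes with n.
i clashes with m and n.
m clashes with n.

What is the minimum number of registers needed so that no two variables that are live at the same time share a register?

4

c, i, m, n pairwise conflict, so at least 4 registers are needed.
4 registers suffice: register 1 → {k, m}; register 2 → {l, b, n}; register 3 → {c}; register 4 → {i}. No two conflicting variables share a register.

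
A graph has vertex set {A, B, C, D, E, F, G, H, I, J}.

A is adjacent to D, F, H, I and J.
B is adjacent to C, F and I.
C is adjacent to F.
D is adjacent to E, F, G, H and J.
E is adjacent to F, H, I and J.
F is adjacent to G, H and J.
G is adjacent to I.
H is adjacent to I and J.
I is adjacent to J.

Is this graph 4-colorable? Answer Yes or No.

No

D, E, F, H, J are mutually adjacent (a clique of size 5), so at least 5 colors are needed.
So 4 colors are not enough.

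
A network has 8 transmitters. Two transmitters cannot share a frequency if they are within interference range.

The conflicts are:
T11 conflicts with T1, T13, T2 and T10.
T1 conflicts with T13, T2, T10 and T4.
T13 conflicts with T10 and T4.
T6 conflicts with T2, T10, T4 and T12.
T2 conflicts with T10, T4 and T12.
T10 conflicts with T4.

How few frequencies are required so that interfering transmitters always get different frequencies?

T11, T1, T2, T10 pairwise conflict, so at least 4 frequencies are needed.
Using 4 frequencies: T11=3, T1=4, T13=1, T6=4, T2=1, T10=2, T4=3, T12=2. No two conflicting transmitters share a frequency.

4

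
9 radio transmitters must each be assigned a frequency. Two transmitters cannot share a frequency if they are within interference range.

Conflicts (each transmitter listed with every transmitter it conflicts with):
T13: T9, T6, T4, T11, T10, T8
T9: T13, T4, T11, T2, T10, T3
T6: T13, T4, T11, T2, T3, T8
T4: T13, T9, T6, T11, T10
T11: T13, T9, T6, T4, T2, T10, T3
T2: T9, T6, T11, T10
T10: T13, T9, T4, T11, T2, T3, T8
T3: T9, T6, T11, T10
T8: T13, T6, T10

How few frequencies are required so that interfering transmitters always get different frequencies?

5

T13, T9, T4, T11, T10 all conflict with each other, so at least 5 frequencies are needed.
5 frequencies suffice: T13=4, T9=3, T6=2, T4=5, T11=1, T2=4, T10=2, T3=4, T8=1. Every pair that conflicts lands in different frequencies.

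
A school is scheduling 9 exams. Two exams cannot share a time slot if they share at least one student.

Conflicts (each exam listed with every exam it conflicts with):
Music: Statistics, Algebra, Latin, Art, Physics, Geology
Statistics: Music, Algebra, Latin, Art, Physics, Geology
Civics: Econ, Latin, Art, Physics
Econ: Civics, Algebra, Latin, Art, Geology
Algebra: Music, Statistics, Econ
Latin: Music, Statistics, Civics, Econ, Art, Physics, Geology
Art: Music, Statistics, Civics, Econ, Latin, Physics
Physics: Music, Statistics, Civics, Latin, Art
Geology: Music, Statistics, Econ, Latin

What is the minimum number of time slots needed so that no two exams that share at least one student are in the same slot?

Music, Statistics, Latin, Art, Physics all conflict with each other, so at least 5 time slots are needed.
5 time slots suffice: time slot 1 → {Algebra, Latin}; time slot 2 → {Music, Econ}; time slot 3 → {Art, Geology}; time slot 4 → {Statistics, Civics}; time slot 5 → {Physics}. Each listed conflict is separated.

5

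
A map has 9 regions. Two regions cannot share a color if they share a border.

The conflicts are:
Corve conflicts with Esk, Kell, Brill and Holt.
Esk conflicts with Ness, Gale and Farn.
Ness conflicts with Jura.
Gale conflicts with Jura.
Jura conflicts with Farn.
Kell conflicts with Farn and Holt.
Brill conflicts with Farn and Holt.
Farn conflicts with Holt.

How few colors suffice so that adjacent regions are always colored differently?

3

Brill, Farn, Holt are mutually in conflict, so at least 3 colors are needed.
3 colors suffice: color 1 → {Corve, Ness, Gale, Farn}; color 2 → {Esk, Jura, Holt}; color 3 → {Kell, Brill}. Every pair that conflicts lands in different colors.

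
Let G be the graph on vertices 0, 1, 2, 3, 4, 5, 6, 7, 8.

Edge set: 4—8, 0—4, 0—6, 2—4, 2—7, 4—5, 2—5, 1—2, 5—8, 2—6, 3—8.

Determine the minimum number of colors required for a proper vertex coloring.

3

4, 5, 8 form a triangle, so at least 3 colors are needed.
3 colors suffice: color a → {0, 2, 8}; color b → {1, 3, 4, 6, 7}; color c → {5}. Every edge joins two different colors.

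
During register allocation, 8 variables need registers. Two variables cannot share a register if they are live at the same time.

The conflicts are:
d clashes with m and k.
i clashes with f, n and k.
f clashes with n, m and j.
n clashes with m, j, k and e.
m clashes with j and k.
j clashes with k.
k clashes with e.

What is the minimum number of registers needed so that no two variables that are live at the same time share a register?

f, n, m, j are mutually in conflict, so at least 4 registers are needed.
4 registers suffice: register 1 → {d, n}; register 2 → {f, k}; register 3 → {i, m, e}; register 4 → {j}. Every pair that conflicts lands in different registers.

4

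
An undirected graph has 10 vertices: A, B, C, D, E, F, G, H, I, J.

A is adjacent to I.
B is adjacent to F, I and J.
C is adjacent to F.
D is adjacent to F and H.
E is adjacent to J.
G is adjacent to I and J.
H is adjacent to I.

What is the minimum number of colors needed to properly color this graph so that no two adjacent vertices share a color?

3

The cycle B-I-H-D-F-B has odd length 5, so it cannot be 2-colored; at least 3 colors are needed.
A valid assignment using 3 colors: A=2, B=2, C=2, D=3, E=2, F=1, G=2, H=2, I=1, J=1. No two adjacent vertices share a color.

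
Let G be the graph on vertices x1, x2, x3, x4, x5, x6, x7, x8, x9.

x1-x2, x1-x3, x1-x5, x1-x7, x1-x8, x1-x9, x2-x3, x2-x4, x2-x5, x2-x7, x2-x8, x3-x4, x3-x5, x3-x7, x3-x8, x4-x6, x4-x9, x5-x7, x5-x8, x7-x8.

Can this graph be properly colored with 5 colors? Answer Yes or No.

No

x1, x2, x3, x5, x7, x8 are pairwise adjacent (a clique of size 6), so at least 6 colors are needed.
So 5 colors are not enough.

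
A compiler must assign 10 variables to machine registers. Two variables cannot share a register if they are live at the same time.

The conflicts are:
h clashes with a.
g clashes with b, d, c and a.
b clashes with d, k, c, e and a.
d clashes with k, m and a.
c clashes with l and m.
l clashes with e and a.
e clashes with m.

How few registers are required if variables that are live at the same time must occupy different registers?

4

g, b, d, a all conflict with each other, so at least 4 registers are needed.
Using 4 registers: h=1, g=4, b=1, d=2, k=3, c=2, l=1, e=2, m=1, a=3. No two conflicting variables share a register.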